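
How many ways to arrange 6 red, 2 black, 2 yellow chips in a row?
10! / (6! × 2! × 2!) = 1260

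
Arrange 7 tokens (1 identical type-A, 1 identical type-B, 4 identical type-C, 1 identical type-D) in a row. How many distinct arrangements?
7! / (1! × 1! × 4! × 1!) = 210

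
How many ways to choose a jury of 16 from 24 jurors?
C(24,16) = 24!/(16!×8!) = 735471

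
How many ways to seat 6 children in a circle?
Circular: fix one position, arrange the rest. (6-1)! = 120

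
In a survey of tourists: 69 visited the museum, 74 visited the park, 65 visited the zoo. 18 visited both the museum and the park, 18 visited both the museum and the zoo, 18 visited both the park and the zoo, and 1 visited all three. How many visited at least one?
|A∪B∪C| = 69+74+65-18-18-18+1 = 155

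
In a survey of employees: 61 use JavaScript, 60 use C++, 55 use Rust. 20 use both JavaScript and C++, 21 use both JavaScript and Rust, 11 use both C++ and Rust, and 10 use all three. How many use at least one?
|A∪B∪C| = 61+60+55-20-21-11+10 = 134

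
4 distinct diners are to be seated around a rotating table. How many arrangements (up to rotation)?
Circular: fix one position, arrange the rest. (4-1)! = 6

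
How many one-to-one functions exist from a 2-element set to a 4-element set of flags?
P(4,2) = 4!/(4-2)! = 12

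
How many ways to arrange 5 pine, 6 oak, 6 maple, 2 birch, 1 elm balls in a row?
20! / (5! × 6! × 6! × 2! × 1!) = 19554575040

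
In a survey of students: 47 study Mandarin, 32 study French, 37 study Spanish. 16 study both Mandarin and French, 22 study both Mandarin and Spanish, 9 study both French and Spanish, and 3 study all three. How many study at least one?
|A∪B∪C| = 47+32+37-16-22-9+3 = 72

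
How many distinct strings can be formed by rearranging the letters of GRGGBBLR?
8! / (1! × 2! × 3! × 2!) = 1680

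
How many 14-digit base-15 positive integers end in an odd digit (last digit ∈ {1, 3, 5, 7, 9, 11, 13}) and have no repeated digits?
Last∈{1,3,5,7,9,11,13}. Last=0: 0. Last nonzero: 7×13×P(13,12) = 566658892800. Total = 566658892800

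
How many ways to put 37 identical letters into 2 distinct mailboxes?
C(37+2-1, 2-1) = C(38, 1) = 38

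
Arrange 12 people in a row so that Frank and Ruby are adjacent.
Treat as block: (12-1)! × 2! = 39916800 × 2 = 79833600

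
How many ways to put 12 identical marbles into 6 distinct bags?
C(12+6-1, 6-1) = C(17, 5) = 6188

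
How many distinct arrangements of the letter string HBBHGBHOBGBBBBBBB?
17! / (2! × 3! × 11! × 1!) = 742560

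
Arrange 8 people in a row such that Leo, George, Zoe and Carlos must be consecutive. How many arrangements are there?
Treat the 4 as one block: (8-4+1)! × 4! = 120 × 24 = 2880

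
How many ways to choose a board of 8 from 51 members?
C(51,8) = 51!/(8!×43!) = 636763050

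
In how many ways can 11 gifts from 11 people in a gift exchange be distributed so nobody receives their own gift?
!11 = Σ_{j=0}^{11} (-1)^j·11!/j! = 39916800 - 39916800 + 19958400 - 6652800 + 1663200 - 332640 + 55440 - 7920 + 990 - 110 + 11 - 1 = 14684570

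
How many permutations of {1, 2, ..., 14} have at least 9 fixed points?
Exactly j fixed points: C(14,j)·!(14-j); sum over j ≥ 9 (derangement numbers via !m = (m-1)·(!(m-1) + !(m-2)): !0..!5 = 1, 0, 1, 2, 9, 44). Σ_{j=9}^{14} C(14,j)·!(14-j) = C(14,9)·!5 + C(14,10)·!4 + C(14,11)·!3 + C(14,12)·!2 + C(14,13)·!1 + C(14,14)·!0 = 2002·44 + 1001·9 + 364·2 + 91·1 + 14·0 + 1·1 = 97917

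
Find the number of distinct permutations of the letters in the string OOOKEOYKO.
9! / (5! × 1! × 2! × 1!) = 1512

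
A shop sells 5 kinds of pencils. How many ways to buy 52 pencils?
C(52+5-1, 5-1) = C(56, 4) = 367290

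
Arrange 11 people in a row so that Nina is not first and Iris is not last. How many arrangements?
By inclusion-exclusion: 11! - 2×(11-1)! + (11-2)! = 39916800 - 7257600 + 362880 = 33022080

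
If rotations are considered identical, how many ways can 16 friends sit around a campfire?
Circular: fix one position, arrange the rest. (16-1)! = 1307674368000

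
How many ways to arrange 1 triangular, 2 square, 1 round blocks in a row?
4! / (1! × 2! × 1!) = 12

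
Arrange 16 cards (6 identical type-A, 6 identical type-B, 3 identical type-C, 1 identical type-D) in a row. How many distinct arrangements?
16! / (6! × 6! × 3! × 1!) = 6726720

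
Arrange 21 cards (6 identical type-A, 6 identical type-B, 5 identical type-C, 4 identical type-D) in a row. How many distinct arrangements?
21! / (6! × 6! × 5! × 4!) = 34220506320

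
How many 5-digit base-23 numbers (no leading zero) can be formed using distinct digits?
First digit: 22 choices (nonzero). Then descending: 22 × 22 × 21 × 20 × 19 = 3862320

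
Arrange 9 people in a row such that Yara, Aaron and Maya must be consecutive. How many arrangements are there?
Treat the 3 as one block: (9-3+1)! × 3! = 5040 × 6 = 30240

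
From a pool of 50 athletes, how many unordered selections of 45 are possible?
C(50,45) = 50!/(45!×5!) = 2118760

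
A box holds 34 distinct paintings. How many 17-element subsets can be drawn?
C(34,17) = 34!/(17!×17!) = 2333606220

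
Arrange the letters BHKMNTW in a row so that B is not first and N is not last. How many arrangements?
By inclusion-exclusion: 7! - 2×(7-1)! + (7-2)! = 5040 - 1440 + 120 = 3720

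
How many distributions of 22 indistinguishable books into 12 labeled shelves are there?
C(22+12-1, 12-1) = C(33, 11) = 193536720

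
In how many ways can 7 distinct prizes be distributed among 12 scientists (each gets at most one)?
P(12,7) = 12!/(12-7)! = 3991680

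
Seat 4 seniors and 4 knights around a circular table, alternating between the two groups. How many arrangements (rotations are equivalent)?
Fix one of the seniors: (4-1)! ways for the remaining seniors, × 4! ways for the knights = 6 × 24 = 144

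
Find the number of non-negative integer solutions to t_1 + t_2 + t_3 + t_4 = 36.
C(36+4-1, 4-1) = C(39, 3) = 9139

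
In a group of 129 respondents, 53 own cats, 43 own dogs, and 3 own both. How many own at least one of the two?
|A∪B| = |A| + |B| - |A∩B| = 53 + 43 - 3 = 93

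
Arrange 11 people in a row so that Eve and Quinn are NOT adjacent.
Total - adjacent = 11! - (11-1)!×2 = 39916800 - 7257600 = 32659200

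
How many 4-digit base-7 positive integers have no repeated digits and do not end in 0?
Last digit: 6 nonzero choices. First digit: 5 (nonzero, ≠last). Middle 2: P(5,2) = 20. Total = 600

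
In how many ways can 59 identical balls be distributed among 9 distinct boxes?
C(59+9-1, 9-1) = C(67, 8) = 6522361560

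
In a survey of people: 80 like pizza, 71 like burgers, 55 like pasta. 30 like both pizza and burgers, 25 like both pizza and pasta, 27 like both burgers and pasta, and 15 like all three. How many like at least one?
|A∪B∪C| = 80+71+55-30-25-27+15 = 139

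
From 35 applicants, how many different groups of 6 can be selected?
C(35,6) = 35!/(6!×29!) = 1623160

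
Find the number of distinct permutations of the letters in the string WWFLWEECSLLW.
12! / (4! × 2! × 3! × 1! × 1! × 1!) = 1663200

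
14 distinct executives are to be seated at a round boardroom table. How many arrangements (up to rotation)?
Circular: fix one position, arrange the rest. (14-1)! = 6227020800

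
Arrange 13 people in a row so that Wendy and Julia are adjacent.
Treat as block: (13-1)! × 2! = 479001600 × 2 = 958003200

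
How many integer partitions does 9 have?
Pentagonal recurrence p(n) = p(n-1) + p(n-2) - p(n-5) - p(n-7) + p(n-12) + p(n-15) - ... gives p(0..8) = 1, 1, 2, 3, 5, 7, 11, 15, 22. p(9) = p(8) + p(7) - p(4) - p(2) = 22 + 15 - 5 - 2 = 30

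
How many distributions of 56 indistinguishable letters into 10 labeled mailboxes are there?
C(56+10-1, 10-1) = C(65, 9) = 31966749880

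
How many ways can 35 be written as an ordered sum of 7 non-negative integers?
C(35+7-1, 7-1) = C(41, 6) = 4496388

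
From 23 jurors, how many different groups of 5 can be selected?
C(23,5) = 23!/(5!×18!) = 33649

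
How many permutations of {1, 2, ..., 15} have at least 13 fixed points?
Exactly j fixed points: C(15,j)·!(15-j); sum over j ≥ 13 (derangement numbers via !m = (m-1)·(!(m-1) + !(m-2)): !0..!2 = 1, 0, 1). Σ_{j=13}^{15} C(15,j)·!(15-j) = C(15,13)·!2 + C(15,14)·!1 + C(15,15)·!0 = 105·1 + 15·0 + 1·1 = 106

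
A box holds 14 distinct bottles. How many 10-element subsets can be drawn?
C(14,10) = 14!/(10!×4!) = 1001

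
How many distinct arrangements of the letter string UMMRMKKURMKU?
12! / (3! × 2! × 4! × 3!) = 277200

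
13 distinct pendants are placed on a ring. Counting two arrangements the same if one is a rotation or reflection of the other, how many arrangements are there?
(13-1)!/2 = 479001600/2 = 239500800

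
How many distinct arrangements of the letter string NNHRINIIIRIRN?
13! / (4! × 1! × 5! × 3!) = 360360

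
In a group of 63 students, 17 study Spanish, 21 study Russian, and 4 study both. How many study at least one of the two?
|A∪B| = |A| + |B| - |A∩B| = 17 + 21 - 4 = 34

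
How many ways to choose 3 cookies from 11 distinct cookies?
C(11,3) = 11!/(3!×8!) = 165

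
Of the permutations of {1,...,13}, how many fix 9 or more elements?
Exactly j fixed points: C(13,j)·!(13-j); sum over j ≥ 9 (derangement numbers via !m = (m-1)·(!(m-1) + !(m-2)): !0..!4 = 1, 0, 1, 2, 9). Σ_{j=9}^{13} C(13,j)·!(13-j) = C(13,9)·!4 + C(13,10)·!3 + C(13,11)·!2 + C(13,12)·!1 + C(13,13)·!0 = 715·9 + 286·2 + 78·1 + 13·0 + 1·1 = 7086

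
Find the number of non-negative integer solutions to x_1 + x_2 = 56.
C(56+2-1, 2-1) = C(57, 1) = 57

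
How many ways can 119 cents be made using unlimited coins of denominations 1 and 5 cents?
Coefficient of x^119 in 1/(1-x^1) · 1/(1-x^5). Use j coins of 5 for j = 0..⌊119/5⌋ = 23, the rest in 1s: 23 + 1 = 24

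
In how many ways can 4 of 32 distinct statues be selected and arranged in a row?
P(32,4) = 32!/(32-4)! = 863040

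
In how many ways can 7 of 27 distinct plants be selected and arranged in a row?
P(27,7) = 27!/(27-7)! = 4475671200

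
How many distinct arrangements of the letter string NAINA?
5! / (2! × 2! × 1!) = 30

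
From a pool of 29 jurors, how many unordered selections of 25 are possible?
C(29,25) = 29!/(25!×4!) = 23751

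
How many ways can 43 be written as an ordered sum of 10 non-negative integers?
C(43+10-1, 10-1) = C(52, 9) = 3679075400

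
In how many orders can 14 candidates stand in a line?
14! = 87178291200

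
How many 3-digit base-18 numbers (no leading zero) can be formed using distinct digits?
First digit: 17 choices (nonzero). Then descending: 17 × 17 × 16 = 4624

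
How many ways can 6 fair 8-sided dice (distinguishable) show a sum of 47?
Coefficient of x^47 in (x + x² + ... + x^8)^6. By inclusion-exclusion on dice exceeding 8: Σ_j (-1)^j C(6,j)·C(47-1-8j, 5) = C(6,0)·C(46,5) - C(6,1)·C(38,5) + C(6,2)·C(30,5) - C(6,3)·C(22,5) + C(6,4)·C(14,5) - C(6,5)·C(6,5) = 1·1370754 - 6·501942 + 15·142506 - 20·26334 + 15·2002 - 6·6 = 6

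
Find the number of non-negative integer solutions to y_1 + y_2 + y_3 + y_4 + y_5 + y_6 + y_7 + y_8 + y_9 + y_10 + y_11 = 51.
C(51+11-1, 11-1) = C(61, 10) = 90177170226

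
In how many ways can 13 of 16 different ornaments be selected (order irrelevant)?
C(16,13) = 16!/(13!×3!) = 560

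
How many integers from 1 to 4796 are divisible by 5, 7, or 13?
⌊4796/5⌋+⌊4796/7⌋+⌊4796/13⌋ - ⌊4796/35⌋-⌊4796/65⌋-⌊4796/91⌋ + ⌊4796/455⌋ = 959+685+368 - 137-73-52 + 10 = 1760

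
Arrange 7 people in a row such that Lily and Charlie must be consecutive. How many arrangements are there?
Treat the 2 as one block: (7-2+1)! × 2! = 720 × 2 = 1440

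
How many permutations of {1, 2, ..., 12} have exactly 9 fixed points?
Choose the 9 fixed points C(12,9) = 220, derange the rest: !3 = Σ_{j=0}^{3} (-1)^j·3!/j! = 6 - 6 + 3 - 1 = 2. Product = 220 × 2 = 440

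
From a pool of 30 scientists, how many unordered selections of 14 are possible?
C(30,14) = 30!/(14!×16!) = 145422675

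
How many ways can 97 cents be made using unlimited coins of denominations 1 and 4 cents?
Coefficient of x^97 in 1/(1-x^1) · 1/(1-x^4). Use j coins of 4 for j = 0..⌊97/4⌋ = 24, the rest in 1s: 24 + 1 = 25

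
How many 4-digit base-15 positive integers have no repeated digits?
First digit: 14 choices (nonzero). Then descending: 14 × 14 × 13 × 12 = 30576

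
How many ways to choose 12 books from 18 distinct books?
C(18,12) = 18!/(12!×6!) = 18564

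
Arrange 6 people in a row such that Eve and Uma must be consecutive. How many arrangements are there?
Treat the 2 as one block: (6-2+1)! × 2! = 120 × 2 = 240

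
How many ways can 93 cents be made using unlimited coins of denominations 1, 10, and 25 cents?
Coefficient of x^93 in 1/(1-x^1) · 1/(1-x^10) · 1/(1-x^25). Case on j = number of 25-cent coins (j = 0..3); remainder r = 93 - 25j is made from {1,10} in ⌊r/10⌋+1 ways. r = 93, 68, 43, 18 → 10 + 7 + 5 + 2 = 24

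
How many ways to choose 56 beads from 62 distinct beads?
C(62,56) = 62!/(56!×6!) = 61474519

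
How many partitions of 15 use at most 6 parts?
By conjugation, equals partitions of 15 into parts ≤ 6. Let r_j(i) = number of partitions of i into parts ≤ j, for i = 0..15. r_1(i) = 1 for all i; r_j(i) = r_{j-1}(i) + r_j(i-j). Rows j = 2..6: ≤2: 1 1 2 2 3 3 4 4 5 5 6 6 7 7 8 8; ≤3: 1 1 2 3 4 5 7 8 10 12 14 16 19 21 24 27; ≤4: 1 1 2 3 5 6 9 11 15 18 23 27 34 39 47 54; ≤5: 1 1 2 3 5 7 10 13 18 23 30 37 47 57 70 84; ≤6: 1 1 2 3 5 7 11 14 20 26 35 44 58 71 90 110. r_6(15) = 110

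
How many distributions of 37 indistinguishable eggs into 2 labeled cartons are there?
C(37+2-1, 2-1) = C(38, 1) = 38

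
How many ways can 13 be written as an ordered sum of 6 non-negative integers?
C(13+6-1, 6-1) = C(18, 5) = 8568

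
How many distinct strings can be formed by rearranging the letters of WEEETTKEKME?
11! / (2! × 1! × 2! × 5! × 1!) = 83160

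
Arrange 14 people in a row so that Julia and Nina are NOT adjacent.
Total - adjacent = 14! - (14-1)!×2 = 87178291200 - 12454041600 = 74724249600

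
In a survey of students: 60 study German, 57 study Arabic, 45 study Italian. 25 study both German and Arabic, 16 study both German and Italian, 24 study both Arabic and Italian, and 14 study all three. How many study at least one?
|A∪B∪C| = 60+57+45-25-16-24+14 = 111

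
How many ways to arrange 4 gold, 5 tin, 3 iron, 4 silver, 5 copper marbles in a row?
21! / (4! × 5! × 3! × 4! × 5!) = 1026615189600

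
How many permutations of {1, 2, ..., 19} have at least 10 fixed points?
Exactly j fixed points: C(19,j)·!(19-j); sum over j ≥ 10 (derangement numbers via !m = (m-1)·(!(m-1) + !(m-2)): !0..!9 = 1, 0, 1, 2, 9, 44, 265, 1854, 14833, 133496). Σ_{j=10}^{19} C(19,j)·!(19-j) = C(19,10)·!9 + C(19,11)·!8 + C(19,12)·!7 + C(19,13)·!6 + C(19,14)·!5 + C(19,15)·!4 + C(19,16)·!3 + C(19,17)·!2 + C(19,18)·!1 + C(19,19)·!0 = 92378·133496 + 75582·14833 + 50388·1854 + 27132·265 + 11628·44 + 3876·9 + 969·2 + 171·1 + 19·0 + 1·1 = 13554359252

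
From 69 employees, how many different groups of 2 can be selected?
C(69,2) = 69!/(2!×67!) = 2346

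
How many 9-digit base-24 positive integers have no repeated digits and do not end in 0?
Last digit: 23 nonzero choices. First digit: 22 (nonzero, ≠last). Middle 7: P(22,7) = 859541760. Total = 434928130560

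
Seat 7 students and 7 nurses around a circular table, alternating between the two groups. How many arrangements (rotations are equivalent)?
Fix one of the students: (7-1)! ways for the remaining students, × 7! ways for the nurses = 720 × 5040 = 3628800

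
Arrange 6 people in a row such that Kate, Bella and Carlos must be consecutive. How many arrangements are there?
Treat the 3 as one block: (6-3+1)! × 3! = 24 × 6 = 144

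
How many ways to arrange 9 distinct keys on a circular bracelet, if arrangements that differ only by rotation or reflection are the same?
(9-1)!/2 = 40320/2 = 20160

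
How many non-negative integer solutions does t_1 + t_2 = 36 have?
C(36+2-1, 2-1) = C(37, 1) = 37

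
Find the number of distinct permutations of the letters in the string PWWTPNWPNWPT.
12! / (2! × 2! × 4! × 4!) = 207900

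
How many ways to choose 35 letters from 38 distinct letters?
C(38,35) = 38!/(35!×3!) = 8436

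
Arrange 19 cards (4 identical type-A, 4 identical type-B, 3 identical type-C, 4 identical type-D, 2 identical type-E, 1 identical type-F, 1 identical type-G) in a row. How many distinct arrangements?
19! / (4! × 4! × 3! × 4! × 2! × 1! × 1!) = 733296564000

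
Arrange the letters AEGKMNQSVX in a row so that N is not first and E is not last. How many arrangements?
By inclusion-exclusion: 10! - 2×(10-1)! + (10-2)! = 3628800 - 725760 + 40320 = 2943360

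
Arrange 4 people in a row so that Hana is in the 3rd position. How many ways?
Fix one position: (4-1)! = 6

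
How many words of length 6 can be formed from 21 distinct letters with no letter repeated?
P(21,6) = 21!/(21-6)! = 39070080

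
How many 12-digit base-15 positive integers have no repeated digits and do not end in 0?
Last digit: 14 nonzero choices. First digit: 13 (nonzero, ≠last). Middle 10: P(13,10) = 1037836800. Total = 188886297600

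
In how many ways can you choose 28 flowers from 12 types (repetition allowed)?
C(28+12-1, 12-1) = C(39, 11) = 1676056044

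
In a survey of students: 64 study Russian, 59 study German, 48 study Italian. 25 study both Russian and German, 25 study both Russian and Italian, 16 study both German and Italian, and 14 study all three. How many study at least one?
|A∪B∪C| = 64+59+48-25-25-16+14 = 119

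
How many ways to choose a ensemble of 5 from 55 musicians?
C(55,5) = 55!/(5!×50!) = 3478761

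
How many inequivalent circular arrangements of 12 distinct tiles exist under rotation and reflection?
(12-1)!/2 = 39916800/2 = 19958400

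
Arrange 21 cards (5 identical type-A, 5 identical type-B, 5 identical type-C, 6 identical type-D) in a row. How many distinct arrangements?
21! / (5! × 5! × 5! × 6!) = 41064607584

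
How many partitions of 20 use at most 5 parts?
By conjugation, equals partitions of 20 into parts ≤ 5. Let r_j(i) = number of partitions of i into parts ≤ j, for i = 0..20. r_1(i) = 1 for all i; r_j(i) = r_{j-1}(i) + r_j(i-j). Rows j = 2..5: ≤2: 1 1 2 2 3 3 4 4 5 5 6 6 7 7 8 8 9 9 10 10 11; ≤3: 1 1 2 3 4 5 7 8 10 12 14 16 19 21 24 27 30 33 37 40 44; ≤4: 1 1 2 3 5 6 9 11 15 18 23 27 34 39 47 54 64 72 84 94 108; ≤5: 1 1 2 3 5 7 10 13 18 23 30 37 47 57 70 84 101 119 141 164 192. r_5(20) = 192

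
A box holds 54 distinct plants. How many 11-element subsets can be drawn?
C(54,11) = 54!/(11!×43!) = 95722852680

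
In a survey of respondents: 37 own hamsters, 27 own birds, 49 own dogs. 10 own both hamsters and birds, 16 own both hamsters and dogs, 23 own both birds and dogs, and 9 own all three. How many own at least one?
|A∪B∪C| = 37+27+49-10-16-23+9 = 73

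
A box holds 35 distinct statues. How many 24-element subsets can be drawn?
C(35,24) = 35!/(24!×11!) = 417225900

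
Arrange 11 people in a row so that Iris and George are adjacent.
Treat as block: (11-1)! × 2! = 3628800 × 2 = 7257600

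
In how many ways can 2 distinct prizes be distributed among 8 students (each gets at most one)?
P(8,2) = 8!/(8-2)! = 56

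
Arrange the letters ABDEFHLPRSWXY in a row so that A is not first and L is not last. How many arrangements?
By inclusion-exclusion: 13! - 2×(13-1)! + (13-2)! = 6227020800 - 958003200 + 39916800 = 5308934400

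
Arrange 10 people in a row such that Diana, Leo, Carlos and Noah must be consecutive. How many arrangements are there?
Treat the 4 as one block: (10-4+1)! × 4! = 5040 × 24 = 120960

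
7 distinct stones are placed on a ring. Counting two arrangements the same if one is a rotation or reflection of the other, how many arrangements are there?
(7-1)!/2 = 720/2 = 360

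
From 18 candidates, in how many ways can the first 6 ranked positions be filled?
P(18,6) = 18!/(18-6)! = 13366080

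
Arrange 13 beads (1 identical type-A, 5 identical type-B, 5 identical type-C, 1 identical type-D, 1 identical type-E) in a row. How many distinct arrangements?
13! / (1! × 5! × 5! × 1! × 1!) = 432432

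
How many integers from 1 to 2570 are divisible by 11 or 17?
⌊2570/11⌋ + ⌊2570/17⌋ - ⌊2570/187⌋ = 233 + 151 - 13 = 371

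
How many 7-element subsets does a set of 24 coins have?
C(24,7) = 24!/(7!×17!) = 346104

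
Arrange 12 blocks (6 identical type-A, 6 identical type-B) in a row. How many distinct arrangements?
12! / (6! × 6!) = 924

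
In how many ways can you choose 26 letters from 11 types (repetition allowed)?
C(26+11-1, 11-1) = C(36, 10) = 254186856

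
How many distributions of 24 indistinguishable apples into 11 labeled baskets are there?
C(24+11-1, 11-1) = C(34, 10) = 131128140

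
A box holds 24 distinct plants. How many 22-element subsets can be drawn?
C(24,22) = 24!/(22!×2!) = 276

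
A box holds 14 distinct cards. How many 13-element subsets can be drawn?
C(14,13) = 14!/(13!×1!) = 14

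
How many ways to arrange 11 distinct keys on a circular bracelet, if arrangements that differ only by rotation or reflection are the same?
(11-1)!/2 = 3628800/2 = 1814400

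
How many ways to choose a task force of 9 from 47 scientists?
C(47,9) = 47!/(9!×38!) = 1362649145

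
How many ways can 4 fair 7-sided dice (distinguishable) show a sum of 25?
Coefficient of x^25 in (x + x² + ... + x^7)^4. By inclusion-exclusion on dice exceeding 7: Σ_j (-1)^j C(4,j)·C(25-1-7j, 3) = C(4,0)·C(24,3) - C(4,1)·C(17,3) + C(4,2)·C(10,3) - C(4,3)·C(3,3) = 1·2024 - 4·680 + 6·120 - 4·1 = 20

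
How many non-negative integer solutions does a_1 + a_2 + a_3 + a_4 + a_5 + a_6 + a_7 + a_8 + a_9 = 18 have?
C(18+9-1, 9-1) = C(26, 8) = 1562275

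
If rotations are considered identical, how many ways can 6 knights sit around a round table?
Circular: fix one position, arrange the rest. (6-1)! = 120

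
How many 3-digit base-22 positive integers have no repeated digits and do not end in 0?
Last digit: 21 nonzero choices. First digit: 20 (nonzero, ≠last). Middle 1: P(20,1) = 20. Total = 8400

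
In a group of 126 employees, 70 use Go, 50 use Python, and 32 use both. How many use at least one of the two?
|A∪B| = |A| + |B| - |A∩B| = 70 + 50 - 32 = 88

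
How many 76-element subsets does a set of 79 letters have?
C(79,76) = 79!/(76!×3!) = 79079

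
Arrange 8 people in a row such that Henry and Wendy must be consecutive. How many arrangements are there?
Treat the 2 as one block: (8-2+1)! × 2! = 5040 × 2 = 10080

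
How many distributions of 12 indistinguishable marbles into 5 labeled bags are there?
C(12+5-1, 5-1) = C(16, 4) = 1820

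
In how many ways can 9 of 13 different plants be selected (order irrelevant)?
C(13,9) = 13!/(9!×4!) = 715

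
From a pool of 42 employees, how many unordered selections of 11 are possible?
C(42,11) = 42!/(11!×31!) = 4280561376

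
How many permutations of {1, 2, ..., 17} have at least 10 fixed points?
Exactly j fixed points: C(17,j)·!(17-j); sum over j ≥ 10 (derangement numbers via !m = (m-1)·(!(m-1) + !(m-2)): !0..!7 = 1, 0, 1, 2, 9, 44, 265, 1854). Σ_{j=10}^{17} C(17,j)·!(17-j) = C(17,10)·!7 + C(17,11)·!6 + C(17,12)·!5 + C(17,13)·!4 + C(17,14)·!3 + C(17,15)·!2 + C(17,16)·!1 + C(17,17)·!0 = 19448·1854 + 12376·265 + 6188·44 + 2380·9 + 680·2 + 136·1 + 17·0 + 1·1 = 39631421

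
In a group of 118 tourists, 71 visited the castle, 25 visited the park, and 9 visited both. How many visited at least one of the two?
|A∪B| = |A| + |B| - |A∩B| = 71 + 25 - 9 = 87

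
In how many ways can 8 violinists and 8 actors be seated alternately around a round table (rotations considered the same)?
Fix one of the violinists: (8-1)! ways for the remaining violinists, × 8! ways for the actors = 5040 × 40320 = 203212800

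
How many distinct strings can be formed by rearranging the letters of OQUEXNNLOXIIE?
13! / (2! × 1! × 2! × 1! × 2! × 1! × 2! × 2!) = 194594400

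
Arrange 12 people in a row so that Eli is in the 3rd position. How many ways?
Fix one position: (12-1)! = 39916800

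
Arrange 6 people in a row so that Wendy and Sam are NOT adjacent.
Total - adjacent = 6! - (6-1)!×2 = 720 - 240 = 480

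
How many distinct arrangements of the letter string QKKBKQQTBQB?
11! / (4! × 1! × 3! × 3!) = 46200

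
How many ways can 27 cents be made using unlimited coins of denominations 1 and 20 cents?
Coefficient of x^27 in 1/(1-x^1) · 1/(1-x^20). Use j coins of 20 for j = 0..⌊27/20⌋ = 1, the rest in 1s: 1 + 1 = 2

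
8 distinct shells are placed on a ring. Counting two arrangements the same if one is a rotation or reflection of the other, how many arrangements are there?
(8-1)!/2 = 5040/2 = 2520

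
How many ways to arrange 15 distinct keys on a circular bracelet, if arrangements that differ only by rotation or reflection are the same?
(15-1)!/2 = 87178291200/2 = 43589145600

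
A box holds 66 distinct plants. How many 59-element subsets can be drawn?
C(66,59) = 66!/(59!×7!) = 778789440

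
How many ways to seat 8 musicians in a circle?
Circular: fix one position, arrange the rest. (8-1)! = 5040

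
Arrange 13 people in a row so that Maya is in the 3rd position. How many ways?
Fix one position: (13-1)! = 479001600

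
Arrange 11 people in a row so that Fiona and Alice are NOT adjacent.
Total - adjacent = 11! - (11-1)!×2 = 39916800 - 7257600 = 32659200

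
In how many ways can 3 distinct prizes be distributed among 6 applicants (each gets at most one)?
P(6,3) = 6!/(6-3)! = 120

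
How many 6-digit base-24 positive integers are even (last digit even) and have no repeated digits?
Last∈{0,2,4,6,8,10,12,14,16,18,20,22}. Last=0: 4037880. Last nonzero: 11×22×P(22,4) = 42485520. Total = 46523400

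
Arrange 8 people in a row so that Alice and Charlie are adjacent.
Treat as block: (8-1)! × 2! = 5040 × 2 = 10080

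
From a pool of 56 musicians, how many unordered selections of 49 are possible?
C(56,49) = 56!/(49!×7!) = 231917400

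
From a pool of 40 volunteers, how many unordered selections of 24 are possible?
C(40,24) = 40!/(24!×16!) = 62852101650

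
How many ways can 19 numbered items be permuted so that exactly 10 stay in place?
Choose the 10 fixed points C(19,10) = 92378, derange the rest: !9 = Σ_{j=0}^{9} (-1)^j·9!/j! = 362880 - 362880 + 181440 - 60480 + 15120 - 3024 + 504 - 72 + 9 - 1 = 133496. Product = 92378 × 133496 = 12332093488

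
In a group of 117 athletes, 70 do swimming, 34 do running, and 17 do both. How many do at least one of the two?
|A∪B| = |A| + |B| - |A∩B| = 70 + 34 - 17 = 87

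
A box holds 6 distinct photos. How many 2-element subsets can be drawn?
C(6,2) = 6!/(2!×4!) = 15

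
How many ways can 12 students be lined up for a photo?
12! = 479001600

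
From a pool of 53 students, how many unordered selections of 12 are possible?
C(53,12) = 53!/(12!×41!) = 266783135710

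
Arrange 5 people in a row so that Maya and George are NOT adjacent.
Total - adjacent = 5! - (5-1)!×2 = 120 - 48 = 72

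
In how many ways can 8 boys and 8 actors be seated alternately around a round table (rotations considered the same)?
Fix one of the boys: (8-1)! ways for the remaining boys, × 8! ways for the actors = 5040 × 40320 = 203212800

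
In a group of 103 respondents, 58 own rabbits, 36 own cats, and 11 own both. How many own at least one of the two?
|A∪B| = |A| + |B| - |A∩B| = 58 + 36 - 11 = 83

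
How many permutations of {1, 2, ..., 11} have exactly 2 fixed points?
Choose the 2 fixed points C(11,2) = 55, derange the rest: !9 = Σ_{j=0}^{9} (-1)^j·9!/j! = 362880 - 362880 + 181440 - 60480 + 15120 - 3024 + 504 - 72 + 9 - 1 = 133496. Product = 55 × 133496 = 7342280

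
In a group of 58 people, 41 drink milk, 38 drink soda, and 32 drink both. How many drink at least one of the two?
|A∪B| = |A| + |B| - |A∩B| = 41 + 38 - 32 = 47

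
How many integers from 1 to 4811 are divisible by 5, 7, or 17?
⌊4811/5⌋+⌊4811/7⌋+⌊4811/17⌋ - ⌊4811/35⌋-⌊4811/85⌋-⌊4811/119⌋ + ⌊4811/595⌋ = 962+687+283 - 137-56-40 + 8 = 1707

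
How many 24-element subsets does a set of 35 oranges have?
C(35,24) = 35!/(24!×11!) = 417225900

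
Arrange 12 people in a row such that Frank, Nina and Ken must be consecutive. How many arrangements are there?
Treat the 3 as one block: (12-3+1)! × 3! = 3628800 × 6 = 21772800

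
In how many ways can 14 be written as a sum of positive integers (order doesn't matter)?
Pentagonal recurrence p(n) = p(n-1) + p(n-2) - p(n-5) - p(n-7) + p(n-12) + p(n-15) - ... gives p(0..13) = 1, 1, 2, 3, 5, 7, 11, 15, 22, 30, 42, 56, 77, 101. p(14) = p(13) + p(12) - p(9) - p(7) + p(2) = 101 + 77 - 30 - 15 + 2 = 135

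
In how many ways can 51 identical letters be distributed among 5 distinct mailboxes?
C(51+5-1, 5-1) = C(55, 4) = 341055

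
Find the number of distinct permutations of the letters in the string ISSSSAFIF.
9! / (4! × 2! × 1! × 2!) = 3780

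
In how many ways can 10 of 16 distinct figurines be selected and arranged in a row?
P(16,10) = 16!/(16-10)! = 29059430400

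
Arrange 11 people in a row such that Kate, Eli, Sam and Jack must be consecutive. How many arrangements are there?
Treat the 4 as one block: (11-4+1)! × 4! = 40320 × 24 = 967680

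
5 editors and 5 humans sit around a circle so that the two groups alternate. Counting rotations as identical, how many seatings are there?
Fix one of the editors: (5-1)! ways for the remaining editors, × 5! ways for the humans = 24 × 120 = 2880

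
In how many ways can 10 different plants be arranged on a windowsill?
10! = 3628800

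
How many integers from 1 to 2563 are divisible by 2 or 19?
⌊2563/2⌋ + ⌊2563/19⌋ - ⌊2563/38⌋ = 1281 + 134 - 67 = 1348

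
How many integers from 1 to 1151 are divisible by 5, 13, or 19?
⌊1151/5⌋+⌊1151/13⌋+⌊1151/19⌋ - ⌊1151/65⌋-⌊1151/95⌋-⌊1151/247⌋ + ⌊1151/1235⌋ = 230+88+60 - 17-12-4 + 0 = 345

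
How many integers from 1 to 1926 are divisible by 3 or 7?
⌊1926/3⌋ + ⌊1926/7⌋ - ⌊1926/21⌋ = 642 + 275 - 91 = 826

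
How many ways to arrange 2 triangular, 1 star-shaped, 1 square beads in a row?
4! / (2! × 1! × 1!) = 12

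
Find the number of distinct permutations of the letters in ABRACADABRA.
11! / (5! × 2! × 2! × 1! × 1!) = 83160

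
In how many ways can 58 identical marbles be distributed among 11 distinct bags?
C(58+11-1, 11-1) = C(68, 10) = 290752384208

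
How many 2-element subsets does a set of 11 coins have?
C(11,2) = 11!/(2!×9!) = 55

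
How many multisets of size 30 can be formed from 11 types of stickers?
C(30+11-1, 11-1) = C(40, 10) = 847660528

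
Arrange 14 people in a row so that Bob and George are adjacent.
Treat as block: (14-1)! × 2! = 6227020800 × 2 = 12454041600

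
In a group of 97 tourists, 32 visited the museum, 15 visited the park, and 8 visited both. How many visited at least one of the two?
|A∪B| = |A| + |B| - |A∩B| = 32 + 15 - 8 = 39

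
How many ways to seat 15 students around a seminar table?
Circular: fix one position, arrange the rest. (15-1)! = 87178291200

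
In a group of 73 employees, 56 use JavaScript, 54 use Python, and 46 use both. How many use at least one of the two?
|A∪B| = |A| + |B| - |A∩B| = 56 + 54 - 46 = 64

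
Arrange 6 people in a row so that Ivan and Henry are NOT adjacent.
Total - adjacent = 6! - (6-1)!×2 = 720 - 240 = 480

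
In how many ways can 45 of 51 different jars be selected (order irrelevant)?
C(51,45) = 51!/(45!×6!) = 18009460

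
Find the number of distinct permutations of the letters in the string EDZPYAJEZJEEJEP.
15! / (1! × 2! × 3! × 5! × 1! × 2! × 1!) = 454053600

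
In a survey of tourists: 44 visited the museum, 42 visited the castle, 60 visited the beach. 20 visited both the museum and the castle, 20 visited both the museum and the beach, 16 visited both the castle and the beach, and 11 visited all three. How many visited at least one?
|A∪B∪C| = 44+42+60-20-20-16+11 = 101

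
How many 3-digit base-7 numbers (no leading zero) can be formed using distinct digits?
First digit: 6 choices (nonzero). Then descending: 6 × 6 × 5 = 180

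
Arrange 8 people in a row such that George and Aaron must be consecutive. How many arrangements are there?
Treat the 2 as one block: (8-2+1)! × 2! = 5040 × 2 = 10080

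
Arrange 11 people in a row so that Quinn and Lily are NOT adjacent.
Total - adjacent = 11! - (11-1)!×2 = 39916800 - 7257600 = 32659200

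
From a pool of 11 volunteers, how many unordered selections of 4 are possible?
C(11,4) = 11!/(4!×7!) = 330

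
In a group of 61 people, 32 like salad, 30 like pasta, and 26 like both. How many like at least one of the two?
|A∪B| = |A| + |B| - |A∩B| = 32 + 30 - 26 = 36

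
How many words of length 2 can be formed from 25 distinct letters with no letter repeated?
P(25,2) = 25!/(25-2)! = 600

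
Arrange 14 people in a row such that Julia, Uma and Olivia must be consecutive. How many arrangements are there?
Treat the 3 as one block: (14-3+1)! × 3! = 479001600 × 6 = 2874009600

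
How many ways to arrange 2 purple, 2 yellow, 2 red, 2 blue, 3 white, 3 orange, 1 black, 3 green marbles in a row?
18! / (2! × 2! × 2! × 2! × 3! × 3! × 1! × 3!) = 1852538688000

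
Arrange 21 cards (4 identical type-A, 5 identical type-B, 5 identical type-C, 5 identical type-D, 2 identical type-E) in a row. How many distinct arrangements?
21! / (4! × 5! × 5! × 5! × 2!) = 615969113760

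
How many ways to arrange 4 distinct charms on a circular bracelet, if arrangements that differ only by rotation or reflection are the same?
(4-1)!/2 = 6/2 = 3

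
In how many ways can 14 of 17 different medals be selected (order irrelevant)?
C(17,14) = 17!/(14!×3!) = 680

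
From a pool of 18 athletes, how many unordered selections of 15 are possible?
C(18,15) = 18!/(15!×3!) = 816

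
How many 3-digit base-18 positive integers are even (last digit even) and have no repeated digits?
Last∈{0,2,4,6,8,10,12,14,16}. Last=0: 272. Last nonzero: 8×16×P(16,1) = 2048. Total = 2320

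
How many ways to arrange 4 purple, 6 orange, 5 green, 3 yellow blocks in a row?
18! / (4! × 6! × 5! × 3!) = 514594080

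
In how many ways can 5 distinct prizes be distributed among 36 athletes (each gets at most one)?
P(36,5) = 36!/(36-5)! = 45239040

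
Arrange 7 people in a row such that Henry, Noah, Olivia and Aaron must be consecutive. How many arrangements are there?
Treat the 4 as one block: (7-4+1)! × 4! = 24 × 24 = 576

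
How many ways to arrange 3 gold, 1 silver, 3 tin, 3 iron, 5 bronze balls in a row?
15! / (3! × 1! × 3! × 3! × 5!) = 50450400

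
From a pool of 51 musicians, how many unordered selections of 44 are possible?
C(51,44) = 51!/(44!×7!) = 115775100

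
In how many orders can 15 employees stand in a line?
15! = 1307674368000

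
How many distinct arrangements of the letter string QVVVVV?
6! / (5! × 1!) = 6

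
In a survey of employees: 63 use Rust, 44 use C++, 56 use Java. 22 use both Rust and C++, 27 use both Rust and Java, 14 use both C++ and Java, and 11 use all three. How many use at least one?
|A∪B∪C| = 63+44+56-22-27-14+11 = 111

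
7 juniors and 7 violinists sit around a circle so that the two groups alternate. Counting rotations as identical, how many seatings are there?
Fix one of the juniors: (7-1)! ways for the remaining juniors, × 7! ways for the violinists = 720 × 5040 = 3628800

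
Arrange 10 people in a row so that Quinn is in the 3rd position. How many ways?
Fix one position: (10-1)! = 362880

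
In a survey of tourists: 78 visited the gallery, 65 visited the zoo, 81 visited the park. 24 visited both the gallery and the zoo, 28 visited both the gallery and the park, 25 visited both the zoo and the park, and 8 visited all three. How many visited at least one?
|A∪B∪C| = 78+65+81-24-28-25+8 = 155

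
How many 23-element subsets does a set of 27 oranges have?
C(27,23) = 27!/(23!×4!) = 17550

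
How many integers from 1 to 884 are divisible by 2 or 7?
⌊884/2⌋ + ⌊884/7⌋ - ⌊884/14⌋ = 442 + 126 - 63 = 505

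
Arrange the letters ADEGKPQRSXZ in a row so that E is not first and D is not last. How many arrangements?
By inclusion-exclusion: 11! - 2×(11-1)! + (11-2)! = 39916800 - 7257600 + 362880 = 33022080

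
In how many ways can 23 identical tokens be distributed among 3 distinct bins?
C(23+3-1, 3-1) = C(25, 2) = 300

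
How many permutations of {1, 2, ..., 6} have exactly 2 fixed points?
Choose the 2 fixed points C(6,2) = 15, derange the rest: !4 = Σ_{j=0}^{4} (-1)^j·4!/j! = 24 - 24 + 12 - 4 + 1 = 9. Product = 15 × 9 = 135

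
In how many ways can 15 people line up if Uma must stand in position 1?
Fix one position: (15-1)! = 87178291200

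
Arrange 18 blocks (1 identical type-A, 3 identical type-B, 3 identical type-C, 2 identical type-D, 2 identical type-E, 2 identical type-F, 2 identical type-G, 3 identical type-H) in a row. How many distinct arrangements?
18! / (1! × 3! × 3! × 2! × 2! × 2! × 2! × 3!) = 1852538688000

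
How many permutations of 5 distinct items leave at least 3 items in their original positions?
Exactly j fixed points: C(5,j)·!(5-j); sum over j ≥ 3 (derangement numbers via !m = (m-1)·(!(m-1) + !(m-2)): !0..!2 = 1, 0, 1). Σ_{j=3}^{5} C(5,j)·!(5-j) = C(5,3)·!2 + C(5,4)·!1 + C(5,5)·!0 = 10·1 + 5·0 + 1·1 = 11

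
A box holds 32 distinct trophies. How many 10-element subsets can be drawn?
C(32,10) = 32!/(10!×22!) = 64512240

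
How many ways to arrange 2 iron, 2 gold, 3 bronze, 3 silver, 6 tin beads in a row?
16! / (2! × 2! × 3! × 3! × 6!) = 201801600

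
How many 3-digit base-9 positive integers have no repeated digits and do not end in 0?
Last digit: 8 nonzero choices. First digit: 7 (nonzero, ≠last). Middle 1: P(7,1) = 7. Total = 392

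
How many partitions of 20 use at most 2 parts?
By conjugation, equals partitions of 20 into parts ≤ 2. Let r_j(i) = number of partitions of i into parts ≤ j, for i = 0..20. r_1(i) = 1 for all i; r_j(i) = r_{j-1}(i) + r_j(i-j). Rows j = 2..2: ≤2: 1 1 2 2 3 3 4 4 5 5 6 6 7 7 8 8 9 9 10 10 11. r_2(20) = 11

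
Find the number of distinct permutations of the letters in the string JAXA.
4! / (2! × 1! × 1!) = 12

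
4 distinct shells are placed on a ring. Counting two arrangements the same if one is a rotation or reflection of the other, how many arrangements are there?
(4-1)!/2 = 6/2 = 3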